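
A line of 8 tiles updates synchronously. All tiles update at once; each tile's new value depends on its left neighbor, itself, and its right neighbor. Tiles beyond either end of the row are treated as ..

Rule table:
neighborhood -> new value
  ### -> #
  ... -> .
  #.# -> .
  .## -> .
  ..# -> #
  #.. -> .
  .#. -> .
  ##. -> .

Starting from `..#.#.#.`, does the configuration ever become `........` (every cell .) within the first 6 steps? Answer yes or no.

.#......
#.......
........
all cells are . at step 3

yes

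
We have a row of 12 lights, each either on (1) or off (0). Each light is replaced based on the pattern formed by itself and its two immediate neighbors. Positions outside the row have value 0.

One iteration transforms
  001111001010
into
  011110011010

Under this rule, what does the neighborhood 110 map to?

At position 5 the neighborhood is 110; the next row has 0 there.

0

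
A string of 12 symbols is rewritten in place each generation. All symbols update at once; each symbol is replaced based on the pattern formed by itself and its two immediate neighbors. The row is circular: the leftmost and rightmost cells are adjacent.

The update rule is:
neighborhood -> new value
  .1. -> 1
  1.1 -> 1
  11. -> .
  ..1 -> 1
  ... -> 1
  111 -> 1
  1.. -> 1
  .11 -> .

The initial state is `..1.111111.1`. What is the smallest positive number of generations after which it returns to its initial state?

1111.1111.11
111.1.11.1.1
11.111..111.
..1.1.11.1.1
111111..1111
11111.11.111
1111.1..1.11
111.111111.1
11.1.1111.1.
..111.11.111
11.1.1..1.1.
..1111111111
11.11111111.
..1.111111.1

14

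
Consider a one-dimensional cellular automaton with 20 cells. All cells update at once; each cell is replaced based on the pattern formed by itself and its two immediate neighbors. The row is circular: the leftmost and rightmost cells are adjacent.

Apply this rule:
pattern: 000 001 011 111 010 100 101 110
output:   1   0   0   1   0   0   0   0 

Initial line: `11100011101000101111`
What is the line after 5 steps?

11001001000010000111
10000000011000110011
00111111000010000001
00011110011000111100
11001100000010011001

11001100000010011001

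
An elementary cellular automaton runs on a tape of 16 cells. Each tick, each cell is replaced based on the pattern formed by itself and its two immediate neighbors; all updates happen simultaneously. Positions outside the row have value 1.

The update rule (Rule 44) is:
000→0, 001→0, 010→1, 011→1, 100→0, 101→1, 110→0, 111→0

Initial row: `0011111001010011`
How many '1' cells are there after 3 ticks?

0010000001110010
0010000001000011
0010000001000010
count of 1: 3

3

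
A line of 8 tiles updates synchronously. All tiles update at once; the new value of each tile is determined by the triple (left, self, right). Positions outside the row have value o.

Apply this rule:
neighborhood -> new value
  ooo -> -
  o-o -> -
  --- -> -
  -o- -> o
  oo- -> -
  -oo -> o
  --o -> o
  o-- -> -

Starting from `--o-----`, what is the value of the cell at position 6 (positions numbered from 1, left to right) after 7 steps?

step 1: -oo----o
step 2: -o----oo
step 3: -o---oo-
step 4: -o--oo--
step 5: -o-oo--o
step 6: -o-o--oo
step 7: -o-o-oo-
position 6 holds o

o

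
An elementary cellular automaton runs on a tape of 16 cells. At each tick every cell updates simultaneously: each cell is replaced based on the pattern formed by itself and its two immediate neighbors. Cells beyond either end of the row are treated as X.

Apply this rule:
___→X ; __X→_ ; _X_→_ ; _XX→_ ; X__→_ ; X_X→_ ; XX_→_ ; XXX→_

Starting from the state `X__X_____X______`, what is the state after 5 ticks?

tick 1: _____XXX___XXXX_
tick 2: _XXX_____X______
tick 3: _____XXX___XXXX_  (repeats tick 1; period 2)
tick 5: _____XXX___XXXX_

_____XXX___XXXX_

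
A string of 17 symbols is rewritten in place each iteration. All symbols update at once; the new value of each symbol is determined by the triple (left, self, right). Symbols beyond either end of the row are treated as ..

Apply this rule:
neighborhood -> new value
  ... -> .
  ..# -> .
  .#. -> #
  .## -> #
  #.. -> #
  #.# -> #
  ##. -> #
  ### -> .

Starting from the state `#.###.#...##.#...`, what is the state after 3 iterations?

###.##.#####..###

iteration 1: ###.####..#####..
iteration 2: #.###..##.#...##.
iteration 3: ###.##.#####..###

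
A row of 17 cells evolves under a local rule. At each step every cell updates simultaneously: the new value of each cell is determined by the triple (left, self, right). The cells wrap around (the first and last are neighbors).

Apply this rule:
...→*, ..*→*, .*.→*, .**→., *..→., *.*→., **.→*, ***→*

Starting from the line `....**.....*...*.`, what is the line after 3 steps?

*.**.*.*.***.*.*.

****.*.*****.***.
.***.*..****..**.
*.**.*.*.***.*.*.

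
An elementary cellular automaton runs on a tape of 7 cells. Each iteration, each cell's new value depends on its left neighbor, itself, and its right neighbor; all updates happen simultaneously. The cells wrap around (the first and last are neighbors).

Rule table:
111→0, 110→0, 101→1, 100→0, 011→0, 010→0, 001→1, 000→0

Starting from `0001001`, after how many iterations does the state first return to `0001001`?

7

0010010
0100100
1001000
0010001
0100010
1000100
0001001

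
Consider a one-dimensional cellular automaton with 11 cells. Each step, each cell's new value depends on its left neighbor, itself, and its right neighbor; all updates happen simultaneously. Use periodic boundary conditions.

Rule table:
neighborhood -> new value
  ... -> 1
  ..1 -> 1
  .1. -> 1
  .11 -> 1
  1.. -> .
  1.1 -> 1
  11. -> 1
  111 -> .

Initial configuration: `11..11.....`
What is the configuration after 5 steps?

11.111.1111
.111.111...
11.111.1.11
.111.11111.
11.111...1.

11.111...1.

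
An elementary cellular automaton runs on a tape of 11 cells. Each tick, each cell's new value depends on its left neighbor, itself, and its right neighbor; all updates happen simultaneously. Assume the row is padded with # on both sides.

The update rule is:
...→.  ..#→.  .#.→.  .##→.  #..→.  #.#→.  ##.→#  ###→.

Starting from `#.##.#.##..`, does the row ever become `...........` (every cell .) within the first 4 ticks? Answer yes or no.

no

tick 1: #..#....#..
tick 2: #..........
tick 3: #..........  (fixed point — unchanged through tick 4)
tick 4 is #.........., still not uniform .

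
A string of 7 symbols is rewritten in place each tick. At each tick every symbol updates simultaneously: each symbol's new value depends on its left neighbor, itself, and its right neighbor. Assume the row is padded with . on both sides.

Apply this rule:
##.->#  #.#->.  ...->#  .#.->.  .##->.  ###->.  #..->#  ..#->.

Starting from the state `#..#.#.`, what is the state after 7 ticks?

.##...#

tick 1: .#....#
tick 2: ..###..
tick 3: #...###
tick 4: .##...#
tick 5: ..###..  (repeats tick 2; period 3)
tick 7: .##...#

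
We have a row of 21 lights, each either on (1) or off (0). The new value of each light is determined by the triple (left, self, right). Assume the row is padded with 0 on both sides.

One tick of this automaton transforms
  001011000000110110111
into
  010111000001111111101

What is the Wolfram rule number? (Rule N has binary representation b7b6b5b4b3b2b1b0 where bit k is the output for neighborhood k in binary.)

106

position 19: 111 → 0  (bit 7 = 0)
position 5: 110 → 1  (bit 6 = 1)
position 3: 101 → 1  (bit 5 = 1)
position 6: 100 → 0  (bit 4 = 0)
position 4: 011 → 1  (bit 3 = 1)
position 2: 010 → 0  (bit 2 = 0)
position 1: 001 → 1  (bit 1 = 1)
position 0: 000 → 0  (bit 0 = 0)
bits b7..b0 = 01101010 = 106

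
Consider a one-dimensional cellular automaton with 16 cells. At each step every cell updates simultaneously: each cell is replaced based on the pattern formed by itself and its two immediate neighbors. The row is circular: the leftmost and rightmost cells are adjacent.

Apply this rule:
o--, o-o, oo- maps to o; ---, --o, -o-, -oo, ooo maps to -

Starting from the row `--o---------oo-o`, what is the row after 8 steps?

o--o---------oo-
-o--o---------oo
o-o--o---------o
oo-o--o---------
-oo-o--o--------
--oo-o--o-------
---oo-o--o------
----oo-o--o-----

----oo-o--o-----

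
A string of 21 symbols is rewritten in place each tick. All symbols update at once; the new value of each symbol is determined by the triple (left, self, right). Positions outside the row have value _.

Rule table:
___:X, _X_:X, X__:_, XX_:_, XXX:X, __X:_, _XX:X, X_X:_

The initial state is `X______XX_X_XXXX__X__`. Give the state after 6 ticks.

X_X__X_X__X_X_X_X_X_X

tick 1: X_XXXX_X__X_XXX___X_X
tick 2: X_XXX__X__X_XX__X_X_X
tick 3: X_XX___X__X_X___X_X_X
tick 4: X_X__X_X__X_X_X_X_X_X
tick 5: X_X__X_X__X_X_X_X_X_X  (fixed point — unchanged through tick 6)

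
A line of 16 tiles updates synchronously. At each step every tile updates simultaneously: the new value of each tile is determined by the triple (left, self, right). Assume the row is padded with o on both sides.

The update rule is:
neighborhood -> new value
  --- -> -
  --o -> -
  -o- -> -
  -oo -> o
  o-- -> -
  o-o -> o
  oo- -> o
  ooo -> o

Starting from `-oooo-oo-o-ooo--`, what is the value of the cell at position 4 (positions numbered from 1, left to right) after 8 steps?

o

ooooooooo-oooo--
oooooooooooooo--
oooooooooooooo--  (fixed point — unchanged through step 8)
position 4 holds o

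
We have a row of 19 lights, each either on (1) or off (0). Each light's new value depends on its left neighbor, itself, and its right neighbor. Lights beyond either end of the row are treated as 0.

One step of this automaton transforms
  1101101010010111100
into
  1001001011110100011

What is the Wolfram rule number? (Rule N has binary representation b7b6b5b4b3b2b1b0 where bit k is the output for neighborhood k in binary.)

31

position 14: 111 → 0  (bit 7 = 0)
position 1: 110 → 0  (bit 6 = 0)
position 2: 101 → 0  (bit 5 = 0)
position 9: 100 → 1  (bit 4 = 1)
position 0: 011 → 1  (bit 3 = 1)
position 6: 010 → 1  (bit 2 = 1)
position 10: 001 → 1  (bit 1 = 1)
position 18: 000 → 1  (bit 0 = 1)
bits b7..b0 = 00011111 = 31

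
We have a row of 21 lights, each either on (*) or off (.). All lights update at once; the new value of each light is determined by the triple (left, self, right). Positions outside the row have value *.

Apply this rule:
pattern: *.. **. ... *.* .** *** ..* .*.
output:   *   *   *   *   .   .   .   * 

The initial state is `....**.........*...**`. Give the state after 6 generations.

***..*********.***...
..**.........**..***.
*..*********..**...**
**.........**..***...
.*********..**...***.
*........**..***...**

*........**..***...**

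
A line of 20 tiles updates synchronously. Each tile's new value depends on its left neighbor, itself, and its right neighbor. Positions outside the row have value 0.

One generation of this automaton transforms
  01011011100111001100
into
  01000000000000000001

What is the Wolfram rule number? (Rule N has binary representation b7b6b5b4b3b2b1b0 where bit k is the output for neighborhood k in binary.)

position 7: 111 → 0  (bit 7 = 0)
position 4: 110 → 0  (bit 6 = 0)
position 2: 101 → 0  (bit 5 = 0)
position 9: 100 → 0  (bit 4 = 0)
position 3: 011 → 0  (bit 3 = 0)
position 1: 010 → 1  (bit 2 = 1)
position 0: 001 → 0  (bit 1 = 0)
position 19: 000 → 1  (bit 0 = 1)
bits b7..b0 = 00000101 = 5

5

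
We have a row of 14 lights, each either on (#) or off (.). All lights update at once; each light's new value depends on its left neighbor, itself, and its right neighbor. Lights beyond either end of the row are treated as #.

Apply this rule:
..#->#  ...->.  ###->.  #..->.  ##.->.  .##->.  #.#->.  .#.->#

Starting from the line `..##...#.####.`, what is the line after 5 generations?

generation 1: .#....##......
generation 2: .#...#.......#
generation 3: .#..##......#.
generation 4: .#.#.......##.
generation 5: .#.#......#...

.#.#......#...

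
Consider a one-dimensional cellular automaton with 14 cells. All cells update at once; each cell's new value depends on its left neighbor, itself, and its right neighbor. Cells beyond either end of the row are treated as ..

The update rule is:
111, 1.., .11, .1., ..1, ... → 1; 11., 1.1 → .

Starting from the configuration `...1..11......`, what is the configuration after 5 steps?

1111111.111111
111111..11111.
11111.111111.1
1111..11111..1
111.111111.111

111.111111.111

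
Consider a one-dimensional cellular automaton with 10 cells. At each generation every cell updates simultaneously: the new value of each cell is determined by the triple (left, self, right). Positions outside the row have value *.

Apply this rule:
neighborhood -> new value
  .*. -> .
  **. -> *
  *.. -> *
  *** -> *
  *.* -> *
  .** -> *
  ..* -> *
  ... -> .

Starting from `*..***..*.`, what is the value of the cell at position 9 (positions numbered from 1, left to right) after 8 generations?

generation 1: ********.*
generation 2: **********
generation 3: **********  (fixed point — unchanged through generation 8)
position 9 holds *

*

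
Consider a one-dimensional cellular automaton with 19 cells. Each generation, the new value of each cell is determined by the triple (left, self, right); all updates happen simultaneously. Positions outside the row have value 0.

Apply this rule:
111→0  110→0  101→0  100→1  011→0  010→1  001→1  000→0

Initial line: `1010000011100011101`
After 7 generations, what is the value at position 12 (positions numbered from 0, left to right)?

1

1011000100010100001
1000101110110110011
1101100000000001100
0000010000000010010
0000111000000111111
0001000100001000000
0011101110011100000
position 12 holds 1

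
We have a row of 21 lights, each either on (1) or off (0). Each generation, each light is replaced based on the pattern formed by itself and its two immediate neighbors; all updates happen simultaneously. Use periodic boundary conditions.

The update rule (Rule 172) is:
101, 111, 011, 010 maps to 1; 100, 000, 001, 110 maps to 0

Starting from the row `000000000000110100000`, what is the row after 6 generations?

000000000000100000000

generation 1: 000000000000101100000
generation 2: 000000000000111000000
generation 3: 000000000000110000000
generation 4: 000000000000100000000
generation 5: 000000000000100000000  (fixed point — unchanged through generation 6)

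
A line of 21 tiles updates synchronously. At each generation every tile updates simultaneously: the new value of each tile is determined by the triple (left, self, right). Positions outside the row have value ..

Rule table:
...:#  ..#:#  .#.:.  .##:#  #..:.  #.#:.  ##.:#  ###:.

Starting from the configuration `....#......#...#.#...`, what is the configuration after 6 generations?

####..#####..##....##
#..#.##...#.###.#####
..#..##.##..#.#.#...#
##..###.##.#......##.
##.##.#.##...#######.
##.##...##.###.....#.

##.##...##.###.....#.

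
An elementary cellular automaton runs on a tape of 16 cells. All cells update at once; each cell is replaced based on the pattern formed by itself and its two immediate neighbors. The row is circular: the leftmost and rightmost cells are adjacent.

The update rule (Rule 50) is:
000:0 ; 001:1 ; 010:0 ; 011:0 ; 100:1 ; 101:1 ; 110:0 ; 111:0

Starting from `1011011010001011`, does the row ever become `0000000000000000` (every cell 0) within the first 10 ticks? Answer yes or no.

0100100101010100
1011011010101010
0100100101010101
1011011010101010  (repeats tick 2; period 2)
tick 10: 1011011010101010
tick 10 is 1011011010101010, still not uniform 0

no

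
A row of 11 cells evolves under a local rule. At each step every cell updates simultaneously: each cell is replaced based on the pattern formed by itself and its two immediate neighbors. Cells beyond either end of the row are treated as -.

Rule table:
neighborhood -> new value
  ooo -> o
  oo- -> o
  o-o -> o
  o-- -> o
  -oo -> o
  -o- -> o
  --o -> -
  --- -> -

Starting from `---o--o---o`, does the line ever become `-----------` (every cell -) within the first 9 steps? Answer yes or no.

step 1: ---oo-oo--o
step 2: ---oooooo-o
step 3: ---oooooooo
step 4: ---oooooooo  (fixed point — unchanged through step 9)
step 9 is ---oooooooo, still not uniform -

no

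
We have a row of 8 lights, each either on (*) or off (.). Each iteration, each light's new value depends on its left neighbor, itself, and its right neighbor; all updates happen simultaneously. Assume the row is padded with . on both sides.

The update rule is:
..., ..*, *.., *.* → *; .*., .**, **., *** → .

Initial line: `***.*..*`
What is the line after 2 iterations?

iteration 1: ...*.**.
iteration 2: ***.*..*

***.*..*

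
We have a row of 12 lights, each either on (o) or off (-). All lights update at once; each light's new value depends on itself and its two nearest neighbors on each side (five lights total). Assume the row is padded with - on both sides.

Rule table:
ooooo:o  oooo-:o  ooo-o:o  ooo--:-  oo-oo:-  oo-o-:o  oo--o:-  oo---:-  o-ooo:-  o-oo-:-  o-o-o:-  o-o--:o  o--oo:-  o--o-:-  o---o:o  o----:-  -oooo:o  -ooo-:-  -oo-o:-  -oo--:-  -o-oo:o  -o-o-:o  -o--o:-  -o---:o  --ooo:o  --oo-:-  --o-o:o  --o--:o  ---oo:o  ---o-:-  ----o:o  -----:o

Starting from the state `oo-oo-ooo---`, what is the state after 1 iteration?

-----------o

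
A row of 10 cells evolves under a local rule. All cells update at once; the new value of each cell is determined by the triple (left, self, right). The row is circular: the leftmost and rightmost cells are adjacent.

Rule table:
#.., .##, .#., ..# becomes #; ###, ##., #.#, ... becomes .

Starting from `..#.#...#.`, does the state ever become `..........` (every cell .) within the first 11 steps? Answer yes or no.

.##.##.###
.#..#..#..
#########.
#.........
##.......#
..#.....##
####...##.
#...#.##..
##.##.#.##
...#..#.#.
..#####.##
step 11 is ..#####.##, still not uniform .

no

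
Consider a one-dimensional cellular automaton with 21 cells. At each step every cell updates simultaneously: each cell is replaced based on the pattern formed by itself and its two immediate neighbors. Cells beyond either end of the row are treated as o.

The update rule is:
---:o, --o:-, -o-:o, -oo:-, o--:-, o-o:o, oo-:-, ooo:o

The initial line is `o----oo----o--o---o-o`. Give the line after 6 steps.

o---oo--o-o-------o--

--oo----oo-o--o-o-oo-
-----oo---oo--oooo--o
-ooo----o------oo----
o-o--oo-o-oooo----oo-
-oo----ooo-oo--oo---o
o---oo--o-o-------o--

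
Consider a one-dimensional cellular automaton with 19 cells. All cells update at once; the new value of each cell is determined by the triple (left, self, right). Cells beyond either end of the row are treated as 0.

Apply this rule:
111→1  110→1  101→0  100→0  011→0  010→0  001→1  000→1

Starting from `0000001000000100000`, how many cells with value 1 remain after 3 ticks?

10

1111110011111001111
0111110101111010111
1011110000111000011
count of 1: 10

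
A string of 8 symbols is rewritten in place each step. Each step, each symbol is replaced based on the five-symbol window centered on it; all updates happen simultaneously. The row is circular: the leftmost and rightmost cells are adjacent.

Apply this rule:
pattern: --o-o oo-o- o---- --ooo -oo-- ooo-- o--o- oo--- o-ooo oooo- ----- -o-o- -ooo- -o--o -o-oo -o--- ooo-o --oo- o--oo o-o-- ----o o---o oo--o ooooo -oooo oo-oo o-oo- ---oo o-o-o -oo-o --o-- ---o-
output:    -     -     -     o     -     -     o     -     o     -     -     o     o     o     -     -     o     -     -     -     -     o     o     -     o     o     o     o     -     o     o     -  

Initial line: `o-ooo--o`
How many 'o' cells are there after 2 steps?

oooo-o--
oo-o--o-
count of o: 4

4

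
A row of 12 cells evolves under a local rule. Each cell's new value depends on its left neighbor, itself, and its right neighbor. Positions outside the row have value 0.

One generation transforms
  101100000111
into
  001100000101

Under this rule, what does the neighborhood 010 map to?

At position 0 the neighborhood is 010; the next row has 0 there.

0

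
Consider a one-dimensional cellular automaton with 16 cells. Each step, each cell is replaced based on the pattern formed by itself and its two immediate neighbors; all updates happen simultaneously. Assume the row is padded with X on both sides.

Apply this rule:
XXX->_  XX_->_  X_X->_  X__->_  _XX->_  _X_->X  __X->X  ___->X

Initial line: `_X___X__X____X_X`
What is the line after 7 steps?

_X_XXXXXXXXXXXXX

_X_XXX_XX_XXXX__
_X_____________X
_X_XXXXXXXXXXXX_
_X______________
_X_XXXXXXXXXXXXX
_X______________  (repeats step 4; period 2)
step 7: _X_XXXXXXXXXXXXX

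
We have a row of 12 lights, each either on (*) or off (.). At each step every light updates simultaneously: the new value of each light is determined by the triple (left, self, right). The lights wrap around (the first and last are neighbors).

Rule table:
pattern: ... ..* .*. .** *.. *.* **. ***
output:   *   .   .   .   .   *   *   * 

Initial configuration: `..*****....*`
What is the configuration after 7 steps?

...****.**..
**..****.*.*
**...****.*.
.*.*..****.*
*.*....****.
.*..**..****
*....*...***

*....*...***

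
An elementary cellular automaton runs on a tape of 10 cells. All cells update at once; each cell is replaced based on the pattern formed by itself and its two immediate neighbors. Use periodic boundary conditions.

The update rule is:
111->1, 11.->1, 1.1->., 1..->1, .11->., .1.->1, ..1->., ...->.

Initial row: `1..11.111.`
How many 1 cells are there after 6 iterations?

5

iteration 1: 11..1..11.
iteration 2: .11.11..1.
iteration 3: ..1..11.11
iteration 4: 1.11..1..1
iteration 5: 1..11.11..
iteration 6: 11..1..11.
count of 1: 5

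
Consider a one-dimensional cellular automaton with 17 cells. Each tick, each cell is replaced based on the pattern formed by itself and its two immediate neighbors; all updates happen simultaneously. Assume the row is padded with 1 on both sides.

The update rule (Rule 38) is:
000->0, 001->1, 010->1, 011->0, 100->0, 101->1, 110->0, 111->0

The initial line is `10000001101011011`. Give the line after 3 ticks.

tick 1: 00000010011100100
tick 2: 00000110100001101
tick 3: 00001001100010010

00001001100010010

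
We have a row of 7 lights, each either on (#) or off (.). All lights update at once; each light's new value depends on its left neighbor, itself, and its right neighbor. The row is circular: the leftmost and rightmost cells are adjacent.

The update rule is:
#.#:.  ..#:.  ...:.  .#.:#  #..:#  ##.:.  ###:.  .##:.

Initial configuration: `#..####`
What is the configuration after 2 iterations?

.##....

.#.....
.##....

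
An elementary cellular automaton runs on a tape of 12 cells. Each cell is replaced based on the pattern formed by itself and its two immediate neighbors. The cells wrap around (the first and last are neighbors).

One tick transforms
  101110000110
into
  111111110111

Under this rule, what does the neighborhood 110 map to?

1

At position 4 the neighborhood is 110; the next row has 1 there.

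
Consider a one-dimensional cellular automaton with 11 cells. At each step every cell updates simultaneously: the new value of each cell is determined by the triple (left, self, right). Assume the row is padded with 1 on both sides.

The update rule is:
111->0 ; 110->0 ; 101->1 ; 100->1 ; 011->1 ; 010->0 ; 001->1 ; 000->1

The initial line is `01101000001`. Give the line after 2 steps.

00101100000

11010111111
00101100000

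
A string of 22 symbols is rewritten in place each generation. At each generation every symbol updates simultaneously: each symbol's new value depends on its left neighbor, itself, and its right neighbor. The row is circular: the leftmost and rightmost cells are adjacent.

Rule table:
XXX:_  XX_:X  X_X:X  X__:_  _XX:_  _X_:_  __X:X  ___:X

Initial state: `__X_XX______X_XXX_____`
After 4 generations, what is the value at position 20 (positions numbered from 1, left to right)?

generation 1: XX_X_X_XXXXX_X__X_XXXX
generation 2: _XX_X_X____XX__X_X____
generation 3: X_XX_X__XXX_X_X_X__XXX
generation 4: XX_XX__X__XX_X_X__X___
position 20 holds _

_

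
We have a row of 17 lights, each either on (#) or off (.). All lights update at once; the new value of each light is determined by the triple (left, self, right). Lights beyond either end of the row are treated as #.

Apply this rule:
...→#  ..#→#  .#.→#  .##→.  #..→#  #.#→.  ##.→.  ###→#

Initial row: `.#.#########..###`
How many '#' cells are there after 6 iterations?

9

.#..#######.##.##
.###.#####......#
..#...###.######.
######.#...####..
#####..####.##.##
####.##.##......#
count of #: 9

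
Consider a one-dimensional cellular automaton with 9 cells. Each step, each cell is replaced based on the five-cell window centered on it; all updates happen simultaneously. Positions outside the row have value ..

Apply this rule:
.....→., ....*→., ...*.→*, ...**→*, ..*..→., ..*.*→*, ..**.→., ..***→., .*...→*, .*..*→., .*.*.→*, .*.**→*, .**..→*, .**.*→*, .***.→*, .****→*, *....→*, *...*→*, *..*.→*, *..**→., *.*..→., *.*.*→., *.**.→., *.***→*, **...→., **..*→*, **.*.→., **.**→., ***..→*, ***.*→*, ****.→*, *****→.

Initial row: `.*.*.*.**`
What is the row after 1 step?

***.*.*.*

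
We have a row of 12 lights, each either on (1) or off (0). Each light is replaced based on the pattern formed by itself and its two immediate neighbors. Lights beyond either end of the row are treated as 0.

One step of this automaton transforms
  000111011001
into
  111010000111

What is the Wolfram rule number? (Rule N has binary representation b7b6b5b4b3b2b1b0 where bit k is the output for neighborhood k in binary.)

151

position 4: 111 → 1  (bit 7 = 1)
position 5: 110 → 0  (bit 6 = 0)
position 6: 101 → 0  (bit 5 = 0)
position 9: 100 → 1  (bit 4 = 1)
position 3: 011 → 0  (bit 3 = 0)
position 11: 010 → 1  (bit 2 = 1)
position 2: 001 → 1  (bit 1 = 1)
position 0: 000 → 1  (bit 0 = 1)
bits b7..b0 = 10010111 = 151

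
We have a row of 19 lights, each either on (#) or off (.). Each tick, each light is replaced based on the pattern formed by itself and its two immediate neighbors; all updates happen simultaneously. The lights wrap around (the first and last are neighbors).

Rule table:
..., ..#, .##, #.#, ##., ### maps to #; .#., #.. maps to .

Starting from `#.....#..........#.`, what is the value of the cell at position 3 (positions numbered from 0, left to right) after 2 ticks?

#

..####..#########.#
.#####.###########.
position 3 holds #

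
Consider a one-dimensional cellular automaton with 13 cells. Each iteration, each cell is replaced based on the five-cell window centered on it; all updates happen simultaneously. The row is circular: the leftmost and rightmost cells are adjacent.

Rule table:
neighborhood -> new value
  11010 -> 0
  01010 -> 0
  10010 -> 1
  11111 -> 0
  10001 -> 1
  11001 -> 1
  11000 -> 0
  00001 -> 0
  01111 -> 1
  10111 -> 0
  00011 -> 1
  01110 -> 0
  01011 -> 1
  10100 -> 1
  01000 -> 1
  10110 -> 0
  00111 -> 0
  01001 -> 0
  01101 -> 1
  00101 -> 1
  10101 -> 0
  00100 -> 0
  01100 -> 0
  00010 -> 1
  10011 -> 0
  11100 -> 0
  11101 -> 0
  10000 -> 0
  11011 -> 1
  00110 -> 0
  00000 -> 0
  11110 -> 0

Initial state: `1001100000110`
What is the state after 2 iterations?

1100000011000

1000000001010
1100000011000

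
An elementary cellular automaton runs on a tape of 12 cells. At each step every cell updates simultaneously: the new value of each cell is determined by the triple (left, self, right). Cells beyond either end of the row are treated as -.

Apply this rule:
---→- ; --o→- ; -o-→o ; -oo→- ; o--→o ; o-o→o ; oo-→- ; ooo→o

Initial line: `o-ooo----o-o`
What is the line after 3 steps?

oo-o-o---ooo
--ooooo---o-
---ooo-o--oo

---ooo-o--oo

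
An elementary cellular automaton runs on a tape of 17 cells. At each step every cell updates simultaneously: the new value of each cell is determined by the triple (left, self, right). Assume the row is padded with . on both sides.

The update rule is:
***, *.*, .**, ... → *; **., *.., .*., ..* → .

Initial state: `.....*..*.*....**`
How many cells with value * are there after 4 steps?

4

****.....*..**.*.
***..***....*.*..
**...**..**..*..*
*..*.*...*.......
count of *: 4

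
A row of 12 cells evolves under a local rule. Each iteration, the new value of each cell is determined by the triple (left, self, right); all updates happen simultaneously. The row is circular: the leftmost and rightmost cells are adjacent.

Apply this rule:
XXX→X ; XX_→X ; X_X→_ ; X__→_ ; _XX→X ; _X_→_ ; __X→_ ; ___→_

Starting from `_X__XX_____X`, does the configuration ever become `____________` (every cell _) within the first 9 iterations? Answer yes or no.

no

iteration 1: ____XX______
iteration 2: ____XX______  (fixed point — unchanged through iteration 9)
iteration 9 is ____XX______, still not uniform _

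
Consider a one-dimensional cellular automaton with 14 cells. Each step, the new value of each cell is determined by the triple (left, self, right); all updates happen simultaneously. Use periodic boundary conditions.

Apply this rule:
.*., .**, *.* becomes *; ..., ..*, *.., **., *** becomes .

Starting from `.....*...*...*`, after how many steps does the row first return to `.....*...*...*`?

1

.....*...*...*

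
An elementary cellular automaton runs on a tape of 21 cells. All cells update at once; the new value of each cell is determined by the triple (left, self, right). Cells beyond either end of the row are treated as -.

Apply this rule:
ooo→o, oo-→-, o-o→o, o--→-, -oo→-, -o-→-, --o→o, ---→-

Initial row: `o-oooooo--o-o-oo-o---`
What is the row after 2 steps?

-o-oooo--o-o-o--o----
o-o-oo--o-o-o--o-----

o-o-oo--o-o-o--o-----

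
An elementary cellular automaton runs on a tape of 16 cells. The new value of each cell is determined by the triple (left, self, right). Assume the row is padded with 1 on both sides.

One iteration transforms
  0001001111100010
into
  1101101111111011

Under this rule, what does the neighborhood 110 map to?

At position 10 the neighborhood is 110; the next row has 1 there.

1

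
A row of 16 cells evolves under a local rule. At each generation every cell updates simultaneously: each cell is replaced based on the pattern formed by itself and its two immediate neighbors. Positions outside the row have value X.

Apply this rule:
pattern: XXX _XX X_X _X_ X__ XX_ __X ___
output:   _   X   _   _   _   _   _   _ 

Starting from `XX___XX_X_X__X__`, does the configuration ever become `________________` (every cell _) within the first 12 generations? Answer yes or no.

yes

generation 1: _____X__________
generation 2: ________________
all cells are _ at generation 2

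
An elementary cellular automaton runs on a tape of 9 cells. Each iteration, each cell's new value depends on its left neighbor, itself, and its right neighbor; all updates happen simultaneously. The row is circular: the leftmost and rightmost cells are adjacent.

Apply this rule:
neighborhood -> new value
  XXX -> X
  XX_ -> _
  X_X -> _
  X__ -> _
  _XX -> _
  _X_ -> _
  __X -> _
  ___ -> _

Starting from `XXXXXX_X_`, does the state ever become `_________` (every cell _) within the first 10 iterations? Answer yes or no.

iteration 1: _XXXX____
iteration 2: __XX_____
iteration 3: _________
all cells are _ at iteration 3

yes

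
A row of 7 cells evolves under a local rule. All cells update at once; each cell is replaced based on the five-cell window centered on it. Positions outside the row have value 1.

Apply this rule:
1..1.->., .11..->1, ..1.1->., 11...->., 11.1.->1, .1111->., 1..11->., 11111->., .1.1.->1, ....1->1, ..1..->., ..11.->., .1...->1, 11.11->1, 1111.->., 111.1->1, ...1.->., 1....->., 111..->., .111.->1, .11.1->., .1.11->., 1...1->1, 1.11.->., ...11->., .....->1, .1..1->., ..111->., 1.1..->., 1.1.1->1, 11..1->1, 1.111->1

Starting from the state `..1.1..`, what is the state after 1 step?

1..1...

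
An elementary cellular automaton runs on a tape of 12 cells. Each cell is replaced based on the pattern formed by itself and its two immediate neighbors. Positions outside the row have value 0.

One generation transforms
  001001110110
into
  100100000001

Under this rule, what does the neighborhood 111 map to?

0

At position 6 the neighborhood is 111; the next row has 0 there.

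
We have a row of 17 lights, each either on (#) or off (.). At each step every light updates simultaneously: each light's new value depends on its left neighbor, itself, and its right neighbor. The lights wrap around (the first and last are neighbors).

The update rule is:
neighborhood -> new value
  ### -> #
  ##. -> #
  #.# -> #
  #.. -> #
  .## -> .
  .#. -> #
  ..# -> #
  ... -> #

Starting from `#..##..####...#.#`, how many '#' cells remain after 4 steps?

###.###.########.
.###.###.########
#.###.###.#######
##.###.###.######
count of #: 14

14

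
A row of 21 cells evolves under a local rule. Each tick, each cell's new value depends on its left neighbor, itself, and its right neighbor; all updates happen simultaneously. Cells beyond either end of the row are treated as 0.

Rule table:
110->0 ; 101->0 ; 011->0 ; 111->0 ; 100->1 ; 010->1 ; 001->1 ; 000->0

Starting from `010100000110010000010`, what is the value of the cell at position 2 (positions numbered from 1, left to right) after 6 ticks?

1

tick 1: 110110001001111000111
tick 2: 000001011110000101000
tick 3: 000011000001001101100
tick 4: 000100100011110000010
tick 5: 001111110100001000111
tick 6: 010000000110011101000
position 2 holds 1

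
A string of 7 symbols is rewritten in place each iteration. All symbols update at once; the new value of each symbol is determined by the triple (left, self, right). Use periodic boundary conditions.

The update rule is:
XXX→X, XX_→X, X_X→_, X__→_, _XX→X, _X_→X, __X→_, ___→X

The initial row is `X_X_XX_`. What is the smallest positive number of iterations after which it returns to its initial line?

1

X_X_XX_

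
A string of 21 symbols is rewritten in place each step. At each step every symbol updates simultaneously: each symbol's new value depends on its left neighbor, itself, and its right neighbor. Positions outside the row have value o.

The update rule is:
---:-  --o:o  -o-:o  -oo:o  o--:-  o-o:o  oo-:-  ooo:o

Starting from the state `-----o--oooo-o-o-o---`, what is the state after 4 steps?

step 1: ----oo-oooo-oooooo--o
step 2: ---oo-oooo-oooooo--oo
step 3: --oo-oooo-oooooo--ooo
step 4: -oo-oooo-oooooo--oooo

-oo-oooo-oooooo--oooo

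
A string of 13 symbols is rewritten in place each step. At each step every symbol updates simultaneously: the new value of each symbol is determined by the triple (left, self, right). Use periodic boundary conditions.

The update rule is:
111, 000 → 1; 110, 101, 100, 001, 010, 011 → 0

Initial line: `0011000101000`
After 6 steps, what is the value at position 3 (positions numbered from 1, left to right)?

0

1000010000011
0011000111001
0000010010000
1111000000111
1110011110011
1100001100001
position 3 holds 0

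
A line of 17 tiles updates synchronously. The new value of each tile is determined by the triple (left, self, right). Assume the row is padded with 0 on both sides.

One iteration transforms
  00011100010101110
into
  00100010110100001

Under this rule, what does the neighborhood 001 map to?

At position 2 the neighborhood is 001; the next row has 1 there.

1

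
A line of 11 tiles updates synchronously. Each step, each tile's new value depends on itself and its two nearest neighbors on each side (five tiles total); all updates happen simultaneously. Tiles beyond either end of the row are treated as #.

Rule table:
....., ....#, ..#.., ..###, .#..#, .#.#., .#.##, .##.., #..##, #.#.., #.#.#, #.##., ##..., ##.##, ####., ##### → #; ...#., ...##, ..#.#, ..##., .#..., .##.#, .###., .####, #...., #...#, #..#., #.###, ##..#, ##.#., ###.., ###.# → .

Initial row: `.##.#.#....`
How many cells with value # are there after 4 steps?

##..###..#.
#..##.....#
..#.##.##.#
...##.##.#.
count of #: 5

5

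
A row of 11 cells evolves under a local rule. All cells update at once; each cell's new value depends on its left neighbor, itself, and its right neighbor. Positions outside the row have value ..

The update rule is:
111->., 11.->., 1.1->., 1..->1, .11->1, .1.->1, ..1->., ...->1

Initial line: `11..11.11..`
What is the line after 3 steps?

1.1.1..1.11

1.1.1..1.11
1.1.11.1.1.
1.1.1..1.11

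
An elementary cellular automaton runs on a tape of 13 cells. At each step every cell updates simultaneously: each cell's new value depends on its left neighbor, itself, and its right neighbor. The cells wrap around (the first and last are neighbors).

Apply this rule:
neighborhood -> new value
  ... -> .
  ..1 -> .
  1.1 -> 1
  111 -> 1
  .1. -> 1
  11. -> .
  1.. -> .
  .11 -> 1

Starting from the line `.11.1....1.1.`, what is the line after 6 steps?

step 1: .1.11....111.
step 2: .111.....11..
step 3: .11......1...
step 4: .1.......1...
step 5: .1.......1...  (fixed point — unchanged through step 6)

.1.......1...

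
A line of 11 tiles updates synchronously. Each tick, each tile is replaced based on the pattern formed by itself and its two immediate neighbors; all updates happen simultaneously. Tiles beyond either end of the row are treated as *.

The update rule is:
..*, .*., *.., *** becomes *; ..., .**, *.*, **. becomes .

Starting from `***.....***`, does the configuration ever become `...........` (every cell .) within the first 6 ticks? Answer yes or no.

no

tick 1: **.*...*.**
tick 2: *..**.**..*
tick 3: .**.....**.
tick 4: ...*...*...
tick 5: *.***.***.*
tick 6: ...*...*...
tick 6 is ...*...*..., still not uniform .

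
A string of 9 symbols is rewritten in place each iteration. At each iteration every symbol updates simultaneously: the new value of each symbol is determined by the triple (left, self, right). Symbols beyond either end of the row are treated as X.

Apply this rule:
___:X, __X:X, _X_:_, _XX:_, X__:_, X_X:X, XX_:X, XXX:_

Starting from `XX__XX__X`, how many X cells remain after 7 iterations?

_X_X_X_X_
X_X_X_X_X
XX_X_X_X_
_XX_X_X_X
X_XX_X_X_
XX_XX_X_X
_XX_XX_X_
count of X: 5

5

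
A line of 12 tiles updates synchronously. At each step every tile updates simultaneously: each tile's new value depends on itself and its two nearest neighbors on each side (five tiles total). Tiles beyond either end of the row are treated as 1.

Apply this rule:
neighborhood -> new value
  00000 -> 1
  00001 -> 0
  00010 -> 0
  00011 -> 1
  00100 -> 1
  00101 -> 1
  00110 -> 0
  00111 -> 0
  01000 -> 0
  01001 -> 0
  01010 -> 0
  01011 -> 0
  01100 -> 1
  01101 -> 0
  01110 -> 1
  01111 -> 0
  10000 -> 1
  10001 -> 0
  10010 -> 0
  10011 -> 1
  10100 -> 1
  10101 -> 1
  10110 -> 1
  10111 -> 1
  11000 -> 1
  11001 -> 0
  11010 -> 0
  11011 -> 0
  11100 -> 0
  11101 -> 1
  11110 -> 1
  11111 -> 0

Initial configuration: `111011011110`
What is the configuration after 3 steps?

010010010101

step 1: 011010010110
step 2: 010010010100
step 3: 010010010101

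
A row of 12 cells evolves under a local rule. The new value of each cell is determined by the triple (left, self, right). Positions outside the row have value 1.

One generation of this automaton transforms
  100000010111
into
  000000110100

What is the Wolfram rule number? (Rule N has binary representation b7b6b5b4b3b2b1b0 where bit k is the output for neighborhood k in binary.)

14

position 10: 111 → 0  (bit 7 = 0)
position 0: 110 → 0  (bit 6 = 0)
position 8: 101 → 0  (bit 5 = 0)
position 1: 100 → 0  (bit 4 = 0)
position 9: 011 → 1  (bit 3 = 1)
position 7: 010 → 1  (bit 2 = 1)
position 6: 001 → 1  (bit 1 = 1)
position 2: 000 → 0  (bit 0 = 0)
bits b7..b0 = 00001110 = 14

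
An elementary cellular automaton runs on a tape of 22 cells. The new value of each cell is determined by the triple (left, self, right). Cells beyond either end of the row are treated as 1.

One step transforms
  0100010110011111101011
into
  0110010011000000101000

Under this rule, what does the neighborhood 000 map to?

At position 3 the neighborhood is 000; the next row has 0 there.

0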